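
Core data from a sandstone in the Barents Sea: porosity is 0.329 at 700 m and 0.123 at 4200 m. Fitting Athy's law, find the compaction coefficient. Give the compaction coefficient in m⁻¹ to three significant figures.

0.000281 m⁻¹

Working in km (1 km = 1000 m; k in km⁻¹ = k in m⁻¹ × 1000):
Athy: φ(d) = φ₀ e^(−kd) ⇒ φ₁/φ₂ = e^{k(d₂−d₁)} ⇒ k = ln(φ₁/φ₂)/(d₂−d₁)
k = ln(0.329/0.123) / (4.2 − 0.7) = ln(2.675) / 3.5 = 0.9839 / 3.5 = 0.2811 km⁻¹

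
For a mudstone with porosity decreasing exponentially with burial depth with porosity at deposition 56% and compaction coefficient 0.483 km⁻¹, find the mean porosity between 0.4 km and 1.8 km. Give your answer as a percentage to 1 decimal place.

33.5%

⟨φ⟩ = (1/(Z₂−Z₁)) ∫ φ₀ e^(−kZ) dZ = φ₀·(e^(−k·Z₁) − e^(−k·Z₂)) / (k·(Z₂−Z₁))
e^(−0.483×0.4) = 0.8243; e^(−0.483×1.8) = 0.4192
⟨φ⟩ = 0.56 × (0.8243 − 0.4192) / (0.483 × 1.4) = 0.56 × 0.5991 = 0.3355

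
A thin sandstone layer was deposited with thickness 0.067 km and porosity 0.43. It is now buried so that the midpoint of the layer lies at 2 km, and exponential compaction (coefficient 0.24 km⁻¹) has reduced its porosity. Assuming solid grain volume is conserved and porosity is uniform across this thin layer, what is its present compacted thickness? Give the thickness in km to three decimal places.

0.052 km

Porosity at 2 km: φ = 0.43·exp(−0.24×2) = 0.2661
Solid-volume conservation: h(1−φ) = h₀(1−φ₀) ⇒ h = h₀·(1−φ₀)/(1−φ)
h = 0.067 × (1 − 0.43)/(1 − 0.2661) = 0.067 × 0.7766 = 0.0520 km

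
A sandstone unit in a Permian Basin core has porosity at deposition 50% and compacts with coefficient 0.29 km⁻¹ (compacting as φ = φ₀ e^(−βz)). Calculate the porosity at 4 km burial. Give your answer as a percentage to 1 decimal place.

15.7%

φ = φ₀·exp(−β·z) = 0.5 × exp(−0.29 × 4) = 0.5 × exp(−1.16)
  = 0.5 × 0.3135 = 0.1567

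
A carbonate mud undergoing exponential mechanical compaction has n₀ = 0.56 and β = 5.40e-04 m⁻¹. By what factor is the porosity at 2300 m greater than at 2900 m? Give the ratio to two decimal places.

Working in km (1 km = 1000 m; β in km⁻¹ = β in m⁻¹ × 1000):
n(Z₁)/n(Z₂) = e^(−β·Z₁)/e^(−β·Z₂) = e^{β(Z₂−Z₁)}
= exp(0.54 × 0.6) = exp(0.324) = 1.3826

1.38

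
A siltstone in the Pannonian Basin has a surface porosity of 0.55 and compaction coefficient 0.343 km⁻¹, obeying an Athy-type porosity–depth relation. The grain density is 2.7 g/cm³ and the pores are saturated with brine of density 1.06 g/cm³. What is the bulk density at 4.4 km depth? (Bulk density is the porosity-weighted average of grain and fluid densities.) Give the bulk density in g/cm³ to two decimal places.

2.50 g/cm³

Porosity at depth: φ = 0.55·exp(−0.343×4.4) = 0.55×0.2211 = 0.1216
Bulk density: ρ_b = (1−φ)ρ_g + φ·ρ_f = 0.8784×2.7 + 0.1216×1.06
       = 2.372 + 0.129 = 2.501 g/cm³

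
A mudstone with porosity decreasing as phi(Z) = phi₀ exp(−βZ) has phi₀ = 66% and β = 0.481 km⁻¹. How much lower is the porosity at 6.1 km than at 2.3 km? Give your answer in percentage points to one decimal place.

18.3 percentage points

phi(2.3) = 0.66·e^(−0.481×2.3) = 0.2183
phi(6.1) = 0.66·e^(−0.481×6.1) = 0.0351
Δphi = 0.2183 − 0.0351 = 0.1832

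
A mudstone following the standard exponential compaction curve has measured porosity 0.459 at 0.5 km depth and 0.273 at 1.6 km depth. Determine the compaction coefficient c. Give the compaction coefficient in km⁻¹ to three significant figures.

0.472 km⁻¹

Athy: φ(z) = φ₀ e^(−cz) ⇒ φ₁/φ₂ = e^{c(z₂−z₁)} ⇒ c = ln(φ₁/φ₂)/(z₂−z₁)
c = ln(0.459/0.273) / (1.6 − 0.5) = ln(1.681) / 1.1 = 0.5196 / 1.1 = 0.4723 km⁻¹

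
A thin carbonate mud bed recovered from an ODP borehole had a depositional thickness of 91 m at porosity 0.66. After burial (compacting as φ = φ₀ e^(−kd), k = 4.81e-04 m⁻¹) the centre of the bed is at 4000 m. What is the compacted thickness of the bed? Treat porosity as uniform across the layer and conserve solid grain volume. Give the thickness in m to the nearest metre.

Working in km (1 km = 1000 m; k in km⁻¹ = k in m⁻¹ × 1000):
Porosity at 4 km: φ = 0.66·exp(−0.481×4) = 0.0964
Solid-volume conservation: h(1−φ) = h₀(1−φ₀) ⇒ h = h₀·(1−φ₀)/(1−φ)
h = 0.091 × (1 − 0.66)/(1 − 0.0964) = 0.091 × 0.3763 = 0.0342 km

34 m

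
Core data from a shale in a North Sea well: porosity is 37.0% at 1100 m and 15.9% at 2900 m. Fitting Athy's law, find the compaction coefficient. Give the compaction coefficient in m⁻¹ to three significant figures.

Working in km (1 km = 1000 m; c in km⁻¹ = c in m⁻¹ × 1000):
Athy: n(Z) = n₀ e^(−cZ) ⇒ n₁/n₂ = e^{c(Z₂−Z₁)} ⇒ c = ln(n₁/n₂)/(Z₂−Z₁)
c = ln(0.37/0.159) / (2.9 − 1.1) = ln(2.327) / 1.8 = 0.8446 / 1.8 = 0.4692 km⁻¹

0.000469 m⁻¹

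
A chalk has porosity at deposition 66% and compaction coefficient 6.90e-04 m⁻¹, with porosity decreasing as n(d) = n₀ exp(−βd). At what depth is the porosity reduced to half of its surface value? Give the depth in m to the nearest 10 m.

1000 m

Working in km (1 km = 1000 m; β in km⁻¹ = β in m⁻¹ × 1000):
n/n₀ = 1/2 ⇒ exp(−β·d) = 1/2 ⇒ d = ln(2) / β
d = 0.6931 / 0.69 = 1.005 km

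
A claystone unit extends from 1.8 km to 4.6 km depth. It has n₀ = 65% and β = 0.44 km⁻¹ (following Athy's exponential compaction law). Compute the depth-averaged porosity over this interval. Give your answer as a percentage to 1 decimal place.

16.9%

⟨n⟩ = (1/(Z₂−Z₁)) ∫ n₀ e^(−βZ) dZ = n₀·(e^(−β·Z₁) − e^(−β·Z₂)) / (β·(Z₂−Z₁))
e^(−0.44×1.8) = 0.4529; e^(−0.44×4.6) = 0.1321
⟨n⟩ = 0.65 × (0.4529 − 0.1321) / (0.44 × 2.8) = 0.65 × 0.2604 = 0.1693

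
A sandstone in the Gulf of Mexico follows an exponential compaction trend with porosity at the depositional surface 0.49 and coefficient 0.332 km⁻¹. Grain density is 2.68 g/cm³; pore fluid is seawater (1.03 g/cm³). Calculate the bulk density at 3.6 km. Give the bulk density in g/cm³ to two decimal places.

Porosity at depth: n = 0.49·exp(−0.332×3.6) = 0.49×0.3026 = 0.1483
Bulk density: ρ_b = (1−n)ρ_g + n·ρ_f = 0.8517×2.68 + 0.1483×1.03
       = 2.283 + 0.153 = 2.435 g/cm³

2.44 g/cm³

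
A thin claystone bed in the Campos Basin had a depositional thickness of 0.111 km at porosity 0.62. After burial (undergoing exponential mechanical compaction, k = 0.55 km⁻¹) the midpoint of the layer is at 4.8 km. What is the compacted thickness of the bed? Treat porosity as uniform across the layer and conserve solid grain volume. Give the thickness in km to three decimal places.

Porosity at 4.8 km: n = 0.62·exp(−0.55×4.8) = 0.0442
Solid-volume conservation: h(1−n) = h₀(1−n₀) ⇒ h = h₀·(1−n₀)/(1−n)
h = 0.111 × (1 − 0.62)/(1 − 0.0442) = 0.111 × 0.3976 = 0.0441 km

0.044 km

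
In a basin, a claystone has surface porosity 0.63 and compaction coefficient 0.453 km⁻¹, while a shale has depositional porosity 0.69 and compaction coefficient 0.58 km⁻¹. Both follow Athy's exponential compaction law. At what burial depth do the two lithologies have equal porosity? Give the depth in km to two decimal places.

Set phi₀ₐ e^(−cₐZ) = phi₀ᵦ e^(−cᵦZ) ⇒ ln(phi₀ₐ/phi₀ᵦ) = (cₐ − cᵦ)·Z
Z = ln(0.63/0.69) / (0.453 − 0.58) = -0.0910 / -0.127 = 0.716 km

0.72 km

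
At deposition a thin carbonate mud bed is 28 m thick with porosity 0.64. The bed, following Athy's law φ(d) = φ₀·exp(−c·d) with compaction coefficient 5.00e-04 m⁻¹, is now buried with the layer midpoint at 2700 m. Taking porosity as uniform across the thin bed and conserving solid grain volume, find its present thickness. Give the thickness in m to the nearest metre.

Working in km (1 km = 1000 m; c in km⁻¹ = c in m⁻¹ × 1000):
Porosity at 2.7 km: φ = 0.64·exp(−0.5×2.7) = 0.1659
Solid-volume conservation: h(1−φ) = h₀(1−φ₀) ⇒ h = h₀·(1−φ₀)/(1−φ)
h = 0.028 × (1 − 0.64)/(1 − 0.1659) = 0.028 × 0.4316 = 0.0121 km

12 m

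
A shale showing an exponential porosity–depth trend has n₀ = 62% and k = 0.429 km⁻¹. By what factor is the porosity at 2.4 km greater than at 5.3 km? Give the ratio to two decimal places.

n(Z₁)/n(Z₂) = e^(−k·Z₁)/e^(−k·Z₂) = e^{k(Z₂−Z₁)}
= exp(0.429 × 2.9) = exp(1.244) = 3.4698

3.47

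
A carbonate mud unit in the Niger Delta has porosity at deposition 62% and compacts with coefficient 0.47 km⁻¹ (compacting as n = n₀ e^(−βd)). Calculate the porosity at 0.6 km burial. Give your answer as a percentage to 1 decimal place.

n = n₀·exp(−β·d) = 0.62 × exp(−0.47 × 0.6) = 0.62 × exp(−0.282)
  = 0.62 × 0.7543 = 0.4676

46.8%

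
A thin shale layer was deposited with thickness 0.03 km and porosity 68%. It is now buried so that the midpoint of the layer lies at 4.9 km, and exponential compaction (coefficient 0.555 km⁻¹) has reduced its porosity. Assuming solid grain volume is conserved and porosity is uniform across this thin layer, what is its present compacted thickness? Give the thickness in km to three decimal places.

Porosity at 4.9 km: phi = 0.68·exp(−0.555×4.9) = 0.0448
Solid-volume conservation: h(1−phi) = h₀(1−phi₀) ⇒ h = h₀·(1−phi₀)/(1−phi)
h = 0.03 × (1 − 0.68)/(1 − 0.0448) = 0.03 × 0.3350 = 0.0101 km

0.010 km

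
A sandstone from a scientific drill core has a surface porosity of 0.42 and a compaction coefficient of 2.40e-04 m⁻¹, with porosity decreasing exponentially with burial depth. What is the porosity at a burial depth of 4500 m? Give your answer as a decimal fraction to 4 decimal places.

0.1426

Working in km (1 km = 1000 m; k in km⁻¹ = k in m⁻¹ × 1000):
φ = φ₀·exp(−k·Z) = 0.42 × exp(−0.24 × 4.5) = 0.42 × exp(−1.08)
  = 0.42 × 0.3396 = 0.1426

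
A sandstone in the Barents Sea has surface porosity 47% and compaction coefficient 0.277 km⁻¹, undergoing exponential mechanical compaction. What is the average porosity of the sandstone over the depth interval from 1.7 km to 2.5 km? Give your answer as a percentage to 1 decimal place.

⟨φ⟩ = (1/(d₂−d₁)) ∫ φ₀ e^(−cd) dd = φ₀·(e^(−c·d₁) − e^(−c·d₂)) / (c·(d₂−d₁))
e^(−0.277×1.7) = 0.6244; e^(−0.277×2.5) = 0.5003
⟨φ⟩ = 0.47 × (0.6244 − 0.5003) / (0.277 × 0.8) = 0.47 × 0.5601 = 0.2632

26.3%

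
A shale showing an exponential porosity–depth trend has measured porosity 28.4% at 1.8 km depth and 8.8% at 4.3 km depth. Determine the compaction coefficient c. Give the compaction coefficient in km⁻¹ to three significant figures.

Athy: n(d) = n₀ e^(−cd) ⇒ n₁/n₂ = e^{c(d₂−d₁)} ⇒ c = ln(n₁/n₂)/(d₂−d₁)
c = ln(0.284/0.088) / (4.3 − 1.8) = ln(3.227) / 2.5 = 1.1716 / 2.5 = 0.4687 km⁻¹

0.469 km⁻¹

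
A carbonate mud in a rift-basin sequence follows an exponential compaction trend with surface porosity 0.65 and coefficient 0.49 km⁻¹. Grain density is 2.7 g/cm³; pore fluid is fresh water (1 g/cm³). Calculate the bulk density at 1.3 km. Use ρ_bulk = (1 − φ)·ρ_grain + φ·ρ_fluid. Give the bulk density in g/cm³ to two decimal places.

2.12 g/cm³

Porosity at depth: n = 0.65·exp(−0.49×1.3) = 0.65×0.5289 = 0.3438
Bulk density: ρ_b = (1−n)ρ_g + n·ρ_f = 0.6562×2.7 + 0.3438×1
       = 1.772 + 0.344 = 2.116 g/cm³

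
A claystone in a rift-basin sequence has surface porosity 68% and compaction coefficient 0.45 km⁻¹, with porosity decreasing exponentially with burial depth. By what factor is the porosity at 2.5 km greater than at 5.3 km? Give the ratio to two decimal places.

3.53

φ(z₁)/φ(z₂) = e^(−c·z₁)/e^(−c·z₂) = e^{c(z₂−z₁)}
= exp(0.45 × 2.8) = exp(1.26) = 3.5254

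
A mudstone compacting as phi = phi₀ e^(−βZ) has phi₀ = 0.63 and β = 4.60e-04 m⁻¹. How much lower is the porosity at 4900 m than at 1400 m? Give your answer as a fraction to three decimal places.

Working in km (1 km = 1000 m; β in km⁻¹ = β in m⁻¹ × 1000):
phi(1.4) = 0.63·e^(−0.46×1.4) = 0.3309
phi(4.9) = 0.63·e^(−0.46×4.9) = 0.0661
Δphi = 0.3309 − 0.0661 = 0.2647

0.265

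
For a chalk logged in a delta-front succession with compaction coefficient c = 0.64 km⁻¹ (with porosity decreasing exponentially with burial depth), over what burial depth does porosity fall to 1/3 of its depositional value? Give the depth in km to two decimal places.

1.72 km

phi/phi₀ = 1/3 ⇒ exp(−c·Z) = 1/3 ⇒ Z = ln(3) / c
Z = 1.0986 / 0.64 = 1.717 km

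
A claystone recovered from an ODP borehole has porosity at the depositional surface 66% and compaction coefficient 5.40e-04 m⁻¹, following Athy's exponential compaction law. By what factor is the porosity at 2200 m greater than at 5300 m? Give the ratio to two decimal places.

5.33

Working in km (1 km = 1000 m; k in km⁻¹ = k in m⁻¹ × 1000):
φ(d₁)/φ(d₂) = e^(−k·d₁)/e^(−k·d₂) = e^{k(d₂−d₁)}
= exp(0.54 × 3.1) = exp(1.674) = 5.3335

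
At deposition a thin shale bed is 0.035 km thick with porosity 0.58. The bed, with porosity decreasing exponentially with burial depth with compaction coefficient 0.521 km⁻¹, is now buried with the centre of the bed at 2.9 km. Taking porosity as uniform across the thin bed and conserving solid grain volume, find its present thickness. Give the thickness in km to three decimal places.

0.017 km

Porosity at 2.9 km: n = 0.58·exp(−0.521×2.9) = 0.1280
Solid-volume conservation: h(1−n) = h₀(1−n₀) ⇒ h = h₀·(1−n₀)/(1−n)
h = 0.035 × (1 − 0.58)/(1 − 0.1280) = 0.035 × 0.4817 = 0.0169 km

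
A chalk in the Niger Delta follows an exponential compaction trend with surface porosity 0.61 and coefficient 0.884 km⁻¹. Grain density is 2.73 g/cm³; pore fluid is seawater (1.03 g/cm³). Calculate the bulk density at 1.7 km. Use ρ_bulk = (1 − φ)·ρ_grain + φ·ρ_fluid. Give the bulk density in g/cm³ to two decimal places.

Porosity at depth: φ = 0.61·exp(−0.884×1.7) = 0.61×0.2225 = 0.1357
Bulk density: ρ_b = (1−φ)ρ_g + φ·ρ_f = 0.8643×2.73 + 0.1357×1.03
       = 2.359 + 0.140 = 2.499 g/cm³

2.50 g/cm³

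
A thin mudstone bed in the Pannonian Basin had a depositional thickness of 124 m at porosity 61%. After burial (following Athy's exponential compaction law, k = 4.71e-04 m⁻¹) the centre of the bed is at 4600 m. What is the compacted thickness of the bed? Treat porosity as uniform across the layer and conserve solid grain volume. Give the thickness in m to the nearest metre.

52 m

Working in km (1 km = 1000 m; k in km⁻¹ = k in m⁻¹ × 1000):
Porosity at 4.6 km: phi = 0.61·exp(−0.471×4.6) = 0.0699
Solid-volume conservation: h(1−phi) = h₀(1−phi₀) ⇒ h = h₀·(1−phi₀)/(1−phi)
h = 0.124 × (1 − 0.61)/(1 − 0.0699) = 0.124 × 0.4193 = 0.0520 km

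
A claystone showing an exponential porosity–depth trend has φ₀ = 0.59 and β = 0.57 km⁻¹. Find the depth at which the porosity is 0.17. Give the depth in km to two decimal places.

2.18 km

Invert Athy's law: d = ln(φ₀/φ) / β
d = ln(0.59/0.17) / 0.57 = ln(3.471) / 0.57 = 1.2443 / 0.57 = 2.183 km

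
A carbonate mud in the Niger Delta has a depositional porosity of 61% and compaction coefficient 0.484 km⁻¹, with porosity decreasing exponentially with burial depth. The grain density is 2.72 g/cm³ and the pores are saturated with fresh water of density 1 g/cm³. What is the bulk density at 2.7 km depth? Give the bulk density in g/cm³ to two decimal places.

Porosity at depth: phi = 0.61·exp(−0.484×2.7) = 0.61×0.2707 = 0.1651
Bulk density: ρ_b = (1−phi)ρ_g + phi·ρ_f = 0.8349×2.72 + 0.1651×1
       = 2.271 + 0.165 = 2.436 g/cm³

2.44 g/cm³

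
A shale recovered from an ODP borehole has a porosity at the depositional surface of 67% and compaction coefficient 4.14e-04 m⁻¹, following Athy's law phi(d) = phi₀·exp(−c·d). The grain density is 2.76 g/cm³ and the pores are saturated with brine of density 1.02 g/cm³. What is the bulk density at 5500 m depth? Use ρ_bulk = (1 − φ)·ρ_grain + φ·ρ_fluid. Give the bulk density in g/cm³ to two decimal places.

Working in km (1 km = 1000 m; c in km⁻¹ = c in m⁻¹ × 1000):
Porosity at depth: phi = 0.67·exp(−0.414×5.5) = 0.67×0.1026 = 0.0687
Bulk density: ρ_b = (1−phi)ρ_g + phi·ρ_f = 0.9313×2.76 + 0.0687×1.02
       = 2.570 + 0.070 = 2.640 g/cm³

2.64 g/cm³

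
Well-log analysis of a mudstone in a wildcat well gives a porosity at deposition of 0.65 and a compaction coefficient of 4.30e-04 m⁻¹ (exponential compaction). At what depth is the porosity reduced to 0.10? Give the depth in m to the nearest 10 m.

4350 m

Working in km (1 km = 1000 m; c in km⁻¹ = c in m⁻¹ × 1000):
Invert Athy's law: z = ln(phi₀/phi) / c
z = ln(0.65/0.1) / 0.43 = ln(6.5) / 0.43 = 1.8718 / 0.43 = 4.353 km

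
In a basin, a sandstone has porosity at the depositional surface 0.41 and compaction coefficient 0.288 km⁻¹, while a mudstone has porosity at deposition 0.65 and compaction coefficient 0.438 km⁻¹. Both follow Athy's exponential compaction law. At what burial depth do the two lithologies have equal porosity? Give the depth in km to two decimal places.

Set φ₀ₐ e^(−cₐZ) = φ₀ᵦ e^(−cᵦZ) ⇒ ln(φ₀ₐ/φ₀ᵦ) = (cₐ − cᵦ)·Z
Z = ln(0.41/0.65) / (0.288 − 0.438) = -0.4608 / -0.15 = 3.072 km

3.07 km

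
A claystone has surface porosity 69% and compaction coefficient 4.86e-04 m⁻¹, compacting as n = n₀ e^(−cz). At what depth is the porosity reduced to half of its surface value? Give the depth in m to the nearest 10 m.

Working in km (1 km = 1000 m; c in km⁻¹ = c in m⁻¹ × 1000):
n/n₀ = 1/2 ⇒ exp(−c·z) = 1/2 ⇒ z = ln(2) / c
z = 0.6931 / 0.486 = 1.426 km

1430 m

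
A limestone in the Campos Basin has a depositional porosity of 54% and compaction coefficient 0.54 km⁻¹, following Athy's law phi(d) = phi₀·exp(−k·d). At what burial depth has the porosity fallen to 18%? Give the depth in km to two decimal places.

2.03 km

Invert Athy's law: d = ln(phi₀/phi) / k
d = ln(0.54/0.18) / 0.54 = ln(3) / 0.54 = 1.0986 / 0.54 = 2.034 km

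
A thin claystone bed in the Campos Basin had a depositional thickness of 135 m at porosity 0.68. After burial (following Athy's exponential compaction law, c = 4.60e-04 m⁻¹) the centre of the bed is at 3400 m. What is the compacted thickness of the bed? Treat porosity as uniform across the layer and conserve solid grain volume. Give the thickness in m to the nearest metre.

50 m

Working in km (1 km = 1000 m; c in km⁻¹ = c in m⁻¹ × 1000):
Porosity at 3.4 km: n = 0.68·exp(−0.46×3.4) = 0.1423
Solid-volume conservation: h(1−n) = h₀(1−n₀) ⇒ h = h₀·(1−n₀)/(1−n)
h = 0.135 × (1 − 0.68)/(1 − 0.1423) = 0.135 × 0.3731 = 0.0504 km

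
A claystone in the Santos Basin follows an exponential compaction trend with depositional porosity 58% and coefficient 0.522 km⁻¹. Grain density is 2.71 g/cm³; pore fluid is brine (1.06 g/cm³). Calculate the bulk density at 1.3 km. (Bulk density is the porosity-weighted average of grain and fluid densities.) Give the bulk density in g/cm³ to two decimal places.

Porosity at depth: phi = 0.58·exp(−0.522×1.3) = 0.58×0.5073 = 0.2942
Bulk density: ρ_b = (1−phi)ρ_g + phi·ρ_f = 0.7058×2.71 + 0.2942×1.06
       = 1.913 + 0.312 = 2.224 g/cm³

2.22 g/cm³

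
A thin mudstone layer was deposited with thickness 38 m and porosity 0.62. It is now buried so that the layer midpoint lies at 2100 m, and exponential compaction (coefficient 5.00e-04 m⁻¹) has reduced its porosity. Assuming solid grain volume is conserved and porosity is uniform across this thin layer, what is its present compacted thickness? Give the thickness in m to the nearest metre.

18 m

Working in km (1 km = 1000 m; k in km⁻¹ = k in m⁻¹ × 1000):
Porosity at 2.1 km: n = 0.62·exp(−0.5×2.1) = 0.2170
Solid-volume conservation: h(1−n) = h₀(1−n₀) ⇒ h = h₀·(1−n₀)/(1−n)
h = 0.038 × (1 − 0.62)/(1 − 0.2170) = 0.038 × 0.4853 = 0.0184 km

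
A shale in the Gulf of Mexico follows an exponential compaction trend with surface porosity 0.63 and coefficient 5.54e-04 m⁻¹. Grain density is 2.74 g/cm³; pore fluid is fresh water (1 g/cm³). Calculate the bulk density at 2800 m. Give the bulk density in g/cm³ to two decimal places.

2.51 g/cm³

Working in km (1 km = 1000 m; c in km⁻¹ = c in m⁻¹ × 1000):
Porosity at depth: n = 0.63·exp(−0.554×2.8) = 0.63×0.2120 = 0.1336
Bulk density: ρ_b = (1−n)ρ_g + n·ρ_f = 0.8664×2.74 + 0.1336×1
       = 2.374 + 0.134 = 2.508 g/cm³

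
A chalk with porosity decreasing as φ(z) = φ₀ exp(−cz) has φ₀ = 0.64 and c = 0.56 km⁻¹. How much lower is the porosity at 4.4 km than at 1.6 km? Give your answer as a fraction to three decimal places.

0.207

φ(1.6) = 0.64·e^(−0.56×1.6) = 0.2612
φ(4.4) = 0.64·e^(−0.56×4.4) = 0.0545
Δφ = 0.2612 − 0.0545 = 0.2068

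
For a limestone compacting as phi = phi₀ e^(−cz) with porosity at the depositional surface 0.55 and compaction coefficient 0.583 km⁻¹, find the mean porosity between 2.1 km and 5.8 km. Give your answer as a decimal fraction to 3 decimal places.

⟨phi⟩ = (1/(z₂−z₁)) ∫ phi₀ e^(−cz) dz = phi₀·(e^(−c·z₁) − e^(−c·z₂)) / (c·(z₂−z₁))
e^(−0.583×2.1) = 0.2940; e^(−0.583×5.8) = 0.0340
⟨phi⟩ = 0.55 × (0.2940 − 0.0340) / (0.583 × 3.7) = 0.55 × 0.1205 = 0.0663

0.066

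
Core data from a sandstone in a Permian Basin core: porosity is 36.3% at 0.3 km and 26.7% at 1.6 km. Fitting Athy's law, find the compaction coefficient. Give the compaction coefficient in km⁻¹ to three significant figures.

Athy: n(z) = n₀ e^(−kz) ⇒ n₁/n₂ = e^{k(z₂−z₁)} ⇒ k = ln(n₁/n₂)/(z₂−z₁)
k = ln(0.363/0.267) / (1.6 − 0.3) = ln(1.36) / 1.3 = 0.3072 / 1.3 = 0.2363 km⁻¹

0.236 km⁻¹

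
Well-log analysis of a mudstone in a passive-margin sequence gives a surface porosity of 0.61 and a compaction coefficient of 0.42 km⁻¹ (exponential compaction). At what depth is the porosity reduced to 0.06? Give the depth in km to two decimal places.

Invert Athy's law: Z = ln(phi₀/phi) / k
Z = ln(0.61/0.06) / 0.42 = ln(10.17) / 0.42 = 2.3191 / 0.42 = 5.522 km

5.52 km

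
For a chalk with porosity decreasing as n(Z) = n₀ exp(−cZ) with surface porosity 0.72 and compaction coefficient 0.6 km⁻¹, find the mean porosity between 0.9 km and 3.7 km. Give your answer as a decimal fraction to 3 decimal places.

0.203

⟨n⟩ = (1/(Z₂−Z₁)) ∫ n₀ e^(−cZ) dZ = n₀·(e^(−c·Z₁) − e^(−c·Z₂)) / (c·(Z₂−Z₁))
e^(−0.6×0.9) = 0.5827; e^(−0.6×3.7) = 0.1086
⟨n⟩ = 0.72 × (0.5827 − 0.1086) / (0.6 × 2.8) = 0.72 × 0.2822 = 0.2032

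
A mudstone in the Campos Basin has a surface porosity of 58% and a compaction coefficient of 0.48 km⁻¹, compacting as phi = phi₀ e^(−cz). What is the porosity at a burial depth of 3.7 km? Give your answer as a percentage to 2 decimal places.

9.82%

phi = phi₀·exp(−c·z) = 0.58 × exp(−0.48 × 3.7) = 0.58 × exp(−1.776)
  = 0.58 × 0.1693 = 0.0982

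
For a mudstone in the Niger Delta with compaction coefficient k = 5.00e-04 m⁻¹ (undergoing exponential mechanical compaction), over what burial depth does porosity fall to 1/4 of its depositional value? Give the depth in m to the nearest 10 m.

2770 m

Working in km (1 km = 1000 m; k in km⁻¹ = k in m⁻¹ × 1000):
n/n₀ = 1/4 ⇒ exp(−k·Z) = 1/4 ⇒ Z = ln(4) / k
Z = 1.3863 / 0.5 = 2.773 km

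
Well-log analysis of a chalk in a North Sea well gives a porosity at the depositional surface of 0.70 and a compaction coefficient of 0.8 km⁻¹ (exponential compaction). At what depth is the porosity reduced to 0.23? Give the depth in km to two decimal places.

Invert Athy's law: Z = ln(φ₀/φ) / β
Z = ln(0.7/0.23) / 0.8 = ln(3.043) / 0.8 = 1.1130 / 0.8 = 1.391 km

1.39 km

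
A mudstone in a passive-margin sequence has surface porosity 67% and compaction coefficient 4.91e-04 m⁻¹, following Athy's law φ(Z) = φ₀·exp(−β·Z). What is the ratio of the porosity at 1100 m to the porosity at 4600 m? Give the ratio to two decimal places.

Working in km (1 km = 1000 m; β in km⁻¹ = β in m⁻¹ × 1000):
φ(Z₁)/φ(Z₂) = e^(−β·Z₁)/e^(−β·Z₂) = e^{β(Z₂−Z₁)}
= exp(0.491 × 3.5) = exp(1.718) = 5.5762

5.58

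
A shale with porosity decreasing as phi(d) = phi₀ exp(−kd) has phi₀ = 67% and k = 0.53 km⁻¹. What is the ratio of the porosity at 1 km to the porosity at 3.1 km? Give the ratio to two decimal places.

phi(d₁)/phi(d₂) = e^(−k·d₁)/e^(−k·d₂) = e^{k(d₂−d₁)}
= exp(0.53 × 2.1) = exp(1.113) = 3.0435

3.04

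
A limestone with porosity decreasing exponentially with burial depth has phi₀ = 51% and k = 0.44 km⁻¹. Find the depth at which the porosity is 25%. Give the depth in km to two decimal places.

Invert Athy's law: Z = ln(phi₀/phi) / k
Z = ln(0.51/0.25) / 0.44 = ln(2.04) / 0.44 = 0.7129 / 0.44 = 1.620 km

1.62 km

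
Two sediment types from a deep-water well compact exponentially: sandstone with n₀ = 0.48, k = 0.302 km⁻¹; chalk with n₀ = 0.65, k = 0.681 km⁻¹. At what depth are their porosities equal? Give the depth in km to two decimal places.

0.80 km

Set n₀ₐ e^(−kₐZ) = n₀ᵦ e^(−kᵦZ) ⇒ ln(n₀ₐ/n₀ᵦ) = (kₐ − kᵦ)·Z
Z = ln(0.48/0.65) / (0.302 − 0.681) = -0.3032 / -0.379 = 0.800 km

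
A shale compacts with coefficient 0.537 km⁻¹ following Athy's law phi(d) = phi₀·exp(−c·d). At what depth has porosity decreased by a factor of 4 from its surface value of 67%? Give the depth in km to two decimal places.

2.58 km

phi/phi₀ = 1/4 ⇒ exp(−c·d) = 1/4 ⇒ d = ln(4) / c
d = 1.3863 / 0.537 = 2.582 km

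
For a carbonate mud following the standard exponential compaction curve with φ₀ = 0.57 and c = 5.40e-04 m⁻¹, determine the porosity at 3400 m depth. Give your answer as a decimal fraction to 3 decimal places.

0.091

Working in km (1 km = 1000 m; c in km⁻¹ = c in m⁻¹ × 1000):
φ = φ₀·exp(−c·z) = 0.57 × exp(−0.54 × 3.4) = 0.57 × exp(−1.836)
  = 0.57 × 0.1595 = 0.0909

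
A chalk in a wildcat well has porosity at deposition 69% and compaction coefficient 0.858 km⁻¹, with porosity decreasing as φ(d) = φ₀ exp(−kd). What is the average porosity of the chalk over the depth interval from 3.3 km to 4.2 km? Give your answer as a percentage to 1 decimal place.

⟨φ⟩ = (1/(d₂−d₁)) ∫ φ₀ e^(−kd) dd = φ₀·(e^(−k·d₁) − e^(−k·d₂)) / (k·(d₂−d₁))
e^(−0.858×3.3) = 0.0589; e^(−0.858×4.2) = 0.0272
⟨φ⟩ = 0.69 × (0.0589 − 0.0272) / (0.858 × 0.9) = 0.69 × 0.0411 = 0.0283

2.8%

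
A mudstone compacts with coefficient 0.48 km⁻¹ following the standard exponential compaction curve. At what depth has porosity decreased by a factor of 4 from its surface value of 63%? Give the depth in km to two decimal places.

n/n₀ = 1/4 ⇒ exp(−c·d) = 1/4 ⇒ d = ln(4) / c
d = 1.3863 / 0.48 = 2.888 km

2.89 km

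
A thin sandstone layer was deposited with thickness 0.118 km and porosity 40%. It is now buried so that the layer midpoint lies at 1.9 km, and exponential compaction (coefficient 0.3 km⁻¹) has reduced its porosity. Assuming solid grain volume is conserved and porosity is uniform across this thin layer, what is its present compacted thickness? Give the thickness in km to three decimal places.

Porosity at 1.9 km: φ = 0.4·exp(−0.3×1.9) = 0.2262
Solid-volume conservation: h(1−φ) = h₀(1−φ₀) ⇒ h = h₀·(1−φ₀)/(1−φ)
h = 0.118 × (1 − 0.4)/(1 − 0.2262) = 0.118 × 0.7754 = 0.0915 km

0.091 km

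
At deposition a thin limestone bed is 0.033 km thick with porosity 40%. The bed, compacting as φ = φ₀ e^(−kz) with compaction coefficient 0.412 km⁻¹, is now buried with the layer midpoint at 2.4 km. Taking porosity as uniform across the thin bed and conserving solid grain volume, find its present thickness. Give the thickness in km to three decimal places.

0.023 km

Porosity at 2.4 km: φ = 0.4·exp(−0.412×2.4) = 0.1488
Solid-volume conservation: h(1−φ) = h₀(1−φ₀) ⇒ h = h₀·(1−φ₀)/(1−φ)
h = 0.033 × (1 − 0.4)/(1 − 0.1488) = 0.033 × 0.7049 = 0.0233 km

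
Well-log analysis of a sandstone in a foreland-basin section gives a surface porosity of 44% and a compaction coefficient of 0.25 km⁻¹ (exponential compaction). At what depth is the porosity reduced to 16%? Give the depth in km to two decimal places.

4.05 km

Invert Athy's law: z = ln(phi₀/phi) / k
z = ln(0.44/0.16) / 0.25 = ln(2.75) / 0.25 = 1.0116 / 0.25 = 4.046 km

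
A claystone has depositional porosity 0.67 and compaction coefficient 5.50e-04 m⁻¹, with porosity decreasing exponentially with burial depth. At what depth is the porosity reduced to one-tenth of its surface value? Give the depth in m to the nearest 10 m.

Working in km (1 km = 1000 m; β in km⁻¹ = β in m⁻¹ × 1000):
n/n₀ = 1/10 ⇒ exp(−β·Z) = 1/10 ⇒ Z = ln(10) / β
Z = 2.3026 / 0.55 = 4.187 km

4190 m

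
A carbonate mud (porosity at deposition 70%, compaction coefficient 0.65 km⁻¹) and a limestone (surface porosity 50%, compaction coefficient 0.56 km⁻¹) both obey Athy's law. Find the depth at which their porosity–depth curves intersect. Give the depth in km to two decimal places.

3.74 km

Set φ₀ₐ e^(−kₐd) = φ₀ᵦ e^(−kᵦd) ⇒ ln(φ₀ₐ/φ₀ᵦ) = (kₐ − kᵦ)·d
d = ln(0.7/0.5) / (0.65 − 0.56) = 0.3365 / 0.09 = 3.739 km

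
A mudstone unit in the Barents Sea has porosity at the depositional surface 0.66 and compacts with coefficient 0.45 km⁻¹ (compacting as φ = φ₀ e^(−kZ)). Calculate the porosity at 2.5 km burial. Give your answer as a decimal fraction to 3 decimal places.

0.214

φ = φ₀·exp(−k·Z) = 0.66 × exp(−0.45 × 2.5) = 0.66 × exp(−1.125)
  = 0.66 × 0.3247 = 0.2143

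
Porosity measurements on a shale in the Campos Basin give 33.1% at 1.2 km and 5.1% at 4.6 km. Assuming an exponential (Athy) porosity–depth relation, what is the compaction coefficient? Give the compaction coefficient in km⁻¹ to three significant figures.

0.550 km⁻¹

Athy: phi(Z) = phi₀ e^(−kZ) ⇒ phi₁/phi₂ = e^{k(Z₂−Z₁)} ⇒ k = ln(phi₁/phi₂)/(Z₂−Z₁)
k = ln(0.331/0.051) / (4.6 − 1.2) = ln(6.49) / 3.4 = 1.8703 / 3.4 = 0.5501 km⁻¹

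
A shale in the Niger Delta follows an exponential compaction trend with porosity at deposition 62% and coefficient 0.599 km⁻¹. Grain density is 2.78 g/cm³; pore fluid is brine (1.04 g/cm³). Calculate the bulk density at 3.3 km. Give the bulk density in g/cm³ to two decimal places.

2.63 g/cm³

Porosity at depth: φ = 0.62·exp(−0.599×3.3) = 0.62×0.1385 = 0.0859
Bulk density: ρ_b = (1−φ)ρ_g + φ·ρ_f = 0.9141×2.78 + 0.0859×1.04
       = 2.541 + 0.089 = 2.631 g/cm³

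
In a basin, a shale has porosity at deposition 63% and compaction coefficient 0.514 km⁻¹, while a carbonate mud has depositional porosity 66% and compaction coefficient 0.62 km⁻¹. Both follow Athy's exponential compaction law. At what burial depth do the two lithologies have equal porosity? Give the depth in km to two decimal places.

Set phi₀ₐ e^(−cₐd) = phi₀ᵦ e^(−cᵦd) ⇒ ln(phi₀ₐ/phi₀ᵦ) = (cₐ − cᵦ)·d
d = ln(0.63/0.66) / (0.514 − 0.62) = -0.0465 / -0.106 = 0.439 km

0.44 km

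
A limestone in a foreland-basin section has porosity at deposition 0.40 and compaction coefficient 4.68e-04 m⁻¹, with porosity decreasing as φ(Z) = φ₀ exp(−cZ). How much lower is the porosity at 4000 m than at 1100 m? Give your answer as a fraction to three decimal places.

0.178

Working in km (1 km = 1000 m; c in km⁻¹ = c in m⁻¹ × 1000):
φ(1.1) = 0.4·e^(−0.468×1.1) = 0.2390
φ(4) = 0.4·e^(−0.468×4) = 0.0615
Δφ = 0.2390 − 0.0615 = 0.1775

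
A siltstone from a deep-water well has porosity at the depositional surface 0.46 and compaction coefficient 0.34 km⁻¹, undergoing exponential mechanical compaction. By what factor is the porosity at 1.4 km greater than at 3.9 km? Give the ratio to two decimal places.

phi(d₁)/phi(d₂) = e^(−k·d₁)/e^(−k·d₂) = e^{k(d₂−d₁)}
= exp(0.34 × 2.5) = exp(0.85) = 2.3396

2.34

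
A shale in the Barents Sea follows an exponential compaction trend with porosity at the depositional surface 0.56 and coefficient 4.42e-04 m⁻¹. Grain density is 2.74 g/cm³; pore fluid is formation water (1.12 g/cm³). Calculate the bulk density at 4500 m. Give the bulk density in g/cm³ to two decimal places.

Working in km (1 km = 1000 m; k in km⁻¹ = k in m⁻¹ × 1000):
Porosity at depth: φ = 0.56·exp(−0.442×4.5) = 0.56×0.1368 = 0.0766
Bulk density: ρ_b = (1−φ)ρ_g + φ·ρ_f = 0.9234×2.74 + 0.0766×1.12
       = 2.530 + 0.086 = 2.616 g/cm³

2.62 g/cm³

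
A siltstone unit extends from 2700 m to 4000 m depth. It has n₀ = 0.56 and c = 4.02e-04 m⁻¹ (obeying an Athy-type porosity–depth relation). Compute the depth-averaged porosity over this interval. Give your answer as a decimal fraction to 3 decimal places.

0.147

Working in km (1 km = 1000 m; c in km⁻¹ = c in m⁻¹ × 1000):
⟨n⟩ = (1/(Z₂−Z₁)) ∫ n₀ e^(−cZ) dZ = n₀·(e^(−c·Z₁) − e^(−c·Z₂)) / (c·(Z₂−Z₁))
e^(−0.402×2.7) = 0.3378; e^(−0.402×4) = 0.2003
⟨n⟩ = 0.56 × (0.3378 − 0.2003) / (0.402 × 1.3) = 0.56 × 0.2631 = 0.1473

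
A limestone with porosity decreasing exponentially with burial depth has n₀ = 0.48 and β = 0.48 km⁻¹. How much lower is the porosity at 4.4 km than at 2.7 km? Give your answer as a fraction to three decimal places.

0.073

n(2.7) = 0.48·e^(−0.48×2.7) = 0.1313
n(4.4) = 0.48·e^(−0.48×4.4) = 0.0581
Δn = 0.1313 − 0.0581 = 0.0733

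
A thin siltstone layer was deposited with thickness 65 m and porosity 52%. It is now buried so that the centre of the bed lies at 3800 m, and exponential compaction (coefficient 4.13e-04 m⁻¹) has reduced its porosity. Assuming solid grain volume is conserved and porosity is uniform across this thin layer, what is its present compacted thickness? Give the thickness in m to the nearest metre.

35 m

Working in km (1 km = 1000 m; k in km⁻¹ = k in m⁻¹ × 1000):
Porosity at 3.8 km: n = 0.52·exp(−0.413×3.8) = 0.1082
Solid-volume conservation: h(1−n) = h₀(1−n₀) ⇒ h = h₀·(1−n₀)/(1−n)
h = 0.065 × (1 − 0.52)/(1 − 0.1082) = 0.065 × 0.5383 = 0.0350 km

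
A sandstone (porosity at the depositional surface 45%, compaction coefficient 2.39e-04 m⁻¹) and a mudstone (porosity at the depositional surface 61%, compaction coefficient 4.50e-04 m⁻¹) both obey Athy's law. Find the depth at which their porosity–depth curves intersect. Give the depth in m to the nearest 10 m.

1440 m

Working in km (1 km = 1000 m; k in km⁻¹ = k in m⁻¹ × 1000):
Set n₀ₐ e^(−kₐz) = n₀ᵦ e^(−kᵦz) ⇒ ln(n₀ₐ/n₀ᵦ) = (kₐ − kᵦ)·z
z = ln(0.45/0.61) / (0.239 − 0.45) = -0.3042 / -0.211 = 1.442 km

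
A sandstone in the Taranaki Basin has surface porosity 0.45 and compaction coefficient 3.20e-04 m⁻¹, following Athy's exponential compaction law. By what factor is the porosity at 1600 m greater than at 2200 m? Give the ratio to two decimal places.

Working in km (1 km = 1000 m; β in km⁻¹ = β in m⁻¹ × 1000):
phi(z₁)/phi(z₂) = e^(−β·z₁)/e^(−β·z₂) = e^{β(z₂−z₁)}
= exp(0.32 × 0.6) = exp(0.192) = 1.2117

1.21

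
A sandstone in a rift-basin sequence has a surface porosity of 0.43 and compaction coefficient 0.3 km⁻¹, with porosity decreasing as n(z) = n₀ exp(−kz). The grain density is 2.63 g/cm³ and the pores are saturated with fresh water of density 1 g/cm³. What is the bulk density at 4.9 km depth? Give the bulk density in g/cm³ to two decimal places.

2.47 g/cm³

Porosity at depth: n = 0.43·exp(−0.3×4.9) = 0.43×0.2299 = 0.0989
Bulk density: ρ_b = (1−n)ρ_g + n·ρ_f = 0.9011×2.63 + 0.0989×1
       = 2.370 + 0.099 = 2.469 g/cm³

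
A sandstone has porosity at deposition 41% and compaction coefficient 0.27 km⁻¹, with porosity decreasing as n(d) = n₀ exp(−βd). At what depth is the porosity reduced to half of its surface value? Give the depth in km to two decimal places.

n/n₀ = 1/2 ⇒ exp(−β·d) = 1/2 ⇒ d = ln(2) / β
d = 0.6931 / 0.27 = 2.567 km

2.57 km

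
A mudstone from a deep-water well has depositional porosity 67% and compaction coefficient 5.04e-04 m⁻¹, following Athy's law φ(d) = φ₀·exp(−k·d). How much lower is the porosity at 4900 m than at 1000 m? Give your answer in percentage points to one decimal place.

34.8 percentage points

Working in km (1 km = 1000 m; k in km⁻¹ = k in m⁻¹ × 1000):
φ(1) = 0.67·e^(−0.504×1) = 0.4048
φ(4.9) = 0.67·e^(−0.504×4.9) = 0.0567
Δφ = 0.4048 − 0.0567 = 0.3481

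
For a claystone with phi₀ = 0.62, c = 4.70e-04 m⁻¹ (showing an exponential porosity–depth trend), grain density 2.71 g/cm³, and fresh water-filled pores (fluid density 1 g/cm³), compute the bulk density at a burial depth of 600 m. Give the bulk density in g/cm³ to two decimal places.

Working in km (1 km = 1000 m; c in km⁻¹ = c in m⁻¹ × 1000):
Porosity at depth: phi = 0.62·exp(−0.47×0.6) = 0.62×0.7543 = 0.4676
Bulk density: ρ_b = (1−phi)ρ_g + phi·ρ_f = 0.5324×2.71 + 0.4676×1
       = 1.443 + 0.468 = 1.910 g/cm³

1.91 g/cm³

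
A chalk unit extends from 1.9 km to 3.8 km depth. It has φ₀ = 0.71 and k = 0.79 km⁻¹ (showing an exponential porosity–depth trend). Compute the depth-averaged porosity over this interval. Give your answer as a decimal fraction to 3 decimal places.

⟨φ⟩ = (1/(z₂−z₁)) ∫ φ₀ e^(−kz) dz = φ₀·(e^(−k·z₁) − e^(−k·z₂)) / (k·(z₂−z₁))
e^(−0.79×1.9) = 0.2229; e^(−0.79×3.8) = 0.0497
⟨φ⟩ = 0.71 × (0.2229 − 0.0497) / (0.79 × 1.9) = 0.71 × 0.1154 = 0.0819

0.082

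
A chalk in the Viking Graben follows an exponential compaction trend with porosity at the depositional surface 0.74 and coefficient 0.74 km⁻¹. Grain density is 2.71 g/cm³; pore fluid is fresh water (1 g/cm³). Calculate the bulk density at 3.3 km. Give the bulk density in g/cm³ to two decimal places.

Porosity at depth: n = 0.74·exp(−0.74×3.3) = 0.74×0.0870 = 0.0644
Bulk density: ρ_b = (1−n)ρ_g + n·ρ_f = 0.9356×2.71 + 0.0644×1
       = 2.536 + 0.064 = 2.600 g/cm³

2.60 g/cm³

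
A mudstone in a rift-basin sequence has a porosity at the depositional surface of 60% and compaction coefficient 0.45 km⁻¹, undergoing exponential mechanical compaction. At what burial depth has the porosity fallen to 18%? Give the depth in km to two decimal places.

Invert Athy's law: z = ln(n₀/n) / k
z = ln(0.6/0.18) / 0.45 = ln(3.333) / 0.45 = 1.2040 / 0.45 = 2.675 km

2.68 km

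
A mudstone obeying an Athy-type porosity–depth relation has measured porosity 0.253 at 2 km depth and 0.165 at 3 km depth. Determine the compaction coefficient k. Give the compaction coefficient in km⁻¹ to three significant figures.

0.427 km⁻¹

Athy: φ(z) = φ₀ e^(−kz) ⇒ φ₁/φ₂ = e^{k(z₂−z₁)} ⇒ k = ln(φ₁/φ₂)/(z₂−z₁)
k = ln(0.253/0.165) / (3 − 2) = ln(1.533) / 1 = 0.4274 / 1 = 0.4274 km⁻¹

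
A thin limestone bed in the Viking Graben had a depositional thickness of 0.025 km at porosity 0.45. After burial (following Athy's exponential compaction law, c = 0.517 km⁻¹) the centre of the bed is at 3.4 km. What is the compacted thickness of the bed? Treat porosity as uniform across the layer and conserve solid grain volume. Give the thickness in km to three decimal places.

0.015 km

Porosity at 3.4 km: n = 0.45·exp(−0.517×3.4) = 0.0776
Solid-volume conservation: h(1−n) = h₀(1−n₀) ⇒ h = h₀·(1−n₀)/(1−n)
h = 0.025 × (1 − 0.45)/(1 − 0.0776) = 0.025 × 0.5963 = 0.0149 km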